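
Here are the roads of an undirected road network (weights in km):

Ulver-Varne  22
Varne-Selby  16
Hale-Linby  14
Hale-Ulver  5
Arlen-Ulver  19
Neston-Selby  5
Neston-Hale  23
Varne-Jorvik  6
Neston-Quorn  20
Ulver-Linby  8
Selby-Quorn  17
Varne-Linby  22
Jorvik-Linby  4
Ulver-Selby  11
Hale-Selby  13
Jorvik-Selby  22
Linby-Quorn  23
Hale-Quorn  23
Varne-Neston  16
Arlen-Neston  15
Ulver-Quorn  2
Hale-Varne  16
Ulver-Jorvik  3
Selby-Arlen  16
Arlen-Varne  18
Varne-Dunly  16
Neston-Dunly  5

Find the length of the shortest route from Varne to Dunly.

Shortest distances from Varne:
Varne: 0
Jorvik: 6  (via Varne)
Ulver: 9  (via Jorvik)
Linby: 10  (via Jorvik)
Quorn: 11  (via Ulver)
Hale: 14  (via Ulver)
Dunly: 16  (via Varne)
Shortest route: Varne → Dunly = 16 km.

16 km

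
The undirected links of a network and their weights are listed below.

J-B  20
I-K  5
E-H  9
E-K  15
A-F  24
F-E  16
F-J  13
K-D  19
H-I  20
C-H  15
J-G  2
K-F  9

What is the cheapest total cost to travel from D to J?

41

Enumerating some paths:
D - K - E - F - J: 19+15+16+13 = 63
D - K - F - J: 19+9+13 = 41
The minimum is 41 via D - K - F - J.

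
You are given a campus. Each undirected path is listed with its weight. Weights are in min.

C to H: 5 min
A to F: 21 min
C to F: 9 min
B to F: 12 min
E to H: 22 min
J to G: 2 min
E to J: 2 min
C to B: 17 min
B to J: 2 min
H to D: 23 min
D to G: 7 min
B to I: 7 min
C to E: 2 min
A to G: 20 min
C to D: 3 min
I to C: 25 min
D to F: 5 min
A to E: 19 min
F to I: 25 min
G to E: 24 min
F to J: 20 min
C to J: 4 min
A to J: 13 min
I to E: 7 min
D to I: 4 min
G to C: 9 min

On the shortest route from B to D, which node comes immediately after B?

J

Enumerating some paths:
B → J → E → I → D: 2+2+7+4 = 15
B → J → G → D: 2+2+7 = 11
B → I → D: 7+4 = 11
B → J → C → D: 2+4+3 = 9
Cheapest is B → J → C → D at 9 min.
So from B the first move is to J.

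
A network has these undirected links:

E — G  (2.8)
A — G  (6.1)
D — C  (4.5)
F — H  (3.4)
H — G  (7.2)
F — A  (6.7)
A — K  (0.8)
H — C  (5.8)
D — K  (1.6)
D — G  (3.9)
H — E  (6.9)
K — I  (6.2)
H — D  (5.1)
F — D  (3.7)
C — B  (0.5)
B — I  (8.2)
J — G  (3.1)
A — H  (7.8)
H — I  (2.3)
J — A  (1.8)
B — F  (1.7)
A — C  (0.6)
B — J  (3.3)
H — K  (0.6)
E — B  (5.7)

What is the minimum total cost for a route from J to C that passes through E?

Shortest J→E: J → G → E = 5.9
Shortest E→C: E → B → C = 6.2
Total via E: 5.9 + 6.2 = 12.1.

12.1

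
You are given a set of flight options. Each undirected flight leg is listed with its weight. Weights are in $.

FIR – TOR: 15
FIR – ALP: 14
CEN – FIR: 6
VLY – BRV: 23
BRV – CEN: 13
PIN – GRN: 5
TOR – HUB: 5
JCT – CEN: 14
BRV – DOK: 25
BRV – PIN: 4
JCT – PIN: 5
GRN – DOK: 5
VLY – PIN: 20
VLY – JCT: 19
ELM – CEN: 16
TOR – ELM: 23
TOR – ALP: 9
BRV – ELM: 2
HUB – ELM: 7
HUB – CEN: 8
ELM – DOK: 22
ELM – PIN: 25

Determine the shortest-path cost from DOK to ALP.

$37

Running Dijkstra from DOK:
DOK: 0
GRN: 5  (via DOK)
PIN: 10  (via GRN)
BRV: 14  (via PIN)
JCT: 15  (via PIN)
ELM: 16  (via BRV)
HUB: 23  (via ELM)
CEN: 27  (via BRV)
TOR: 28  (via HUB)
VLY: 30  (via PIN)
FIR: 33  (via CEN)
ALP: 37  (via TOR)
Shortest route: DOK–GRN–PIN–BRV–ELM–HUB–TOR–ALP = $37.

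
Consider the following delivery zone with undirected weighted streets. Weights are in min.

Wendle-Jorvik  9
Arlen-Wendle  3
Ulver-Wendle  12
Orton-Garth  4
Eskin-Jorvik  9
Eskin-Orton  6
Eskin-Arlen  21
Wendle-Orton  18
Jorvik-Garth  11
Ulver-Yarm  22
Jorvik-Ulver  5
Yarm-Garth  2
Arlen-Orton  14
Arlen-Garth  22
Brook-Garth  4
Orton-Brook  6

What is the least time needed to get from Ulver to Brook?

Running Dijkstra from Ulver:
Ulver: 0
Jorvik: 5  (via Ulver)
Wendle: 12  (via Ulver)
Eskin: 14  (via Jorvik)
Arlen: 15  (via Wendle)
Garth: 16  (via Jorvik)
Yarm: 18  (via Garth)
Brook: 20  (via Garth)
Shortest route: Ulver–Jorvik–Garth–Brook = 20 min.

20 min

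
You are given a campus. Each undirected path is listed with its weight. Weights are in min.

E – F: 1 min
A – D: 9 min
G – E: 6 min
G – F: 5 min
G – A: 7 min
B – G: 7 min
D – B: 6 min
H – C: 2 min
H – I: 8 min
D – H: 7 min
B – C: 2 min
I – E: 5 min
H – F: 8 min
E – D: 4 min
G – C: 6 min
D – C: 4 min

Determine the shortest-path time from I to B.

Compare a few routes:
I - H - C - B: 8+2+2 = 12
I - E - D - C - B: 5+4+4+2 = 15
The minimum is 12 min via I - H - C - B.

12 min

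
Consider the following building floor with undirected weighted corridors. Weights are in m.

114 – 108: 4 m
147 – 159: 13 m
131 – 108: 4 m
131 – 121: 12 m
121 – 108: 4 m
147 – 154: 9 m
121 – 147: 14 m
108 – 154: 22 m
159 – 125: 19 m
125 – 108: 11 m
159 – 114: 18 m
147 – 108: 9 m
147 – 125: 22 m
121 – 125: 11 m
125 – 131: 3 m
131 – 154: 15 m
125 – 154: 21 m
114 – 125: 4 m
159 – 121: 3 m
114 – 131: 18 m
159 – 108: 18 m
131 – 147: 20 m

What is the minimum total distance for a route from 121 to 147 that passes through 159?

Best 121 to 159: 121 → 159 costing 3
Best 159 to 147: 159 → 147 costing 13
Total via 159: 3 + 13 = 16 m.

16 m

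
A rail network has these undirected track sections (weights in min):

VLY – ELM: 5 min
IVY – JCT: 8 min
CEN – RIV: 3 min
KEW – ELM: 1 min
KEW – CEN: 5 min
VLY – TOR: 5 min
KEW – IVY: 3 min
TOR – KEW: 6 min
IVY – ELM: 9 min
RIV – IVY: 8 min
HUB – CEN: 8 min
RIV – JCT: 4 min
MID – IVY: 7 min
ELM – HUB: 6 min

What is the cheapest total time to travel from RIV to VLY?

14 min

Candidate routes:
RIV → CEN → KEW → ELM → VLY: 3+5+1+5 = 14
RIV → IVY → KEW → ELM → VLY: 8+3+1+5 = 17
The minimum is 14 min via RIV → CEN → KEW → ELM → VLY.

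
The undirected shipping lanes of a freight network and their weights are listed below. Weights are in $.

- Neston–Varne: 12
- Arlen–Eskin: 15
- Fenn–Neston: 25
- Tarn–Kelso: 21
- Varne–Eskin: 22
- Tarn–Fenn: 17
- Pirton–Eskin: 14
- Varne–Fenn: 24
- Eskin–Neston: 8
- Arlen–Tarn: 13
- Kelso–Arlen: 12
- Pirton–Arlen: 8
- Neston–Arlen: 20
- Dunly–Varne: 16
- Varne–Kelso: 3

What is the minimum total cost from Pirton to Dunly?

Enumerating some paths:
Pirton - Eskin - Neston - Varne - Dunly: 14+8+12+16 = 50
Pirton - Arlen - Kelso - Varne - Dunly: 8+12+3+16 = 39
Pirton - Eskin - Varne - Dunly: 14+22+16 = 52
Cheapest is Pirton - Arlen - Kelso - Varne - Dunly at $39.

$39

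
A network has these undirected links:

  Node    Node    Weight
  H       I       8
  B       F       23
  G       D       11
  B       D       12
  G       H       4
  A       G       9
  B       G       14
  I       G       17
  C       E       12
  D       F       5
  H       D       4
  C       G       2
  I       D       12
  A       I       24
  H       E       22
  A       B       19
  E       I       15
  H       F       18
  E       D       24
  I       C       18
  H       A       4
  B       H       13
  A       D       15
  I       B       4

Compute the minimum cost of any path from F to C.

Compare a few routes:
F–D–H–G–C: 5+4+4+2 = 15
F–D–G–C: 5+11+2 = 18
F–H–G–C: 18+4+2 = 24
The minimum is 15 via F–D–H–G–C.

15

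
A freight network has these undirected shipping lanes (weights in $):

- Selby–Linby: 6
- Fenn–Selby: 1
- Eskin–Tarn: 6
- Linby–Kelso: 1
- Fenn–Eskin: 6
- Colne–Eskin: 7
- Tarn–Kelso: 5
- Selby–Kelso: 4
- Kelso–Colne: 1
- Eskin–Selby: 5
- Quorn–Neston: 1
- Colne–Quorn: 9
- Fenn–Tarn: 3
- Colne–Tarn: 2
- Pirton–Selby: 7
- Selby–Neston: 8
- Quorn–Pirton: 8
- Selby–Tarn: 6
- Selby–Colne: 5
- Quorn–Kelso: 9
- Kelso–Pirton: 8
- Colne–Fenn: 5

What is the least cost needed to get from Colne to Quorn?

$9

Compare a few routes:
Colne–Kelso–Quorn: 1+9 = 10
Colne–Quorn: 9 = 9
Colne–Kelso–Selby–Neston–Quorn: 1+4+8+1 = 14
Cheapest is Colne–Quorn at $9.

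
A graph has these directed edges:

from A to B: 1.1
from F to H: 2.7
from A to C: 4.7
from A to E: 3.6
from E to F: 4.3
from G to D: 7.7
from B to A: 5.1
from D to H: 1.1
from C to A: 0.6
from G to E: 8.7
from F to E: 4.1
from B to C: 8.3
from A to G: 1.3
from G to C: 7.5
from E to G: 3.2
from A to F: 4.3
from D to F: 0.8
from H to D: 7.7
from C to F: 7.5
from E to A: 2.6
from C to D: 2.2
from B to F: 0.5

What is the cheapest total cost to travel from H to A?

15.2

Enumerating some paths:
H → D → F → E → G → C → A: 7.7+0.8+4.1+3.2+7.5+0.6 = 23.9
H → D → F → E → A: 7.7+0.8+4.1+2.6 = 15.2
The minimum is 15.2 via H → D → F → E → A.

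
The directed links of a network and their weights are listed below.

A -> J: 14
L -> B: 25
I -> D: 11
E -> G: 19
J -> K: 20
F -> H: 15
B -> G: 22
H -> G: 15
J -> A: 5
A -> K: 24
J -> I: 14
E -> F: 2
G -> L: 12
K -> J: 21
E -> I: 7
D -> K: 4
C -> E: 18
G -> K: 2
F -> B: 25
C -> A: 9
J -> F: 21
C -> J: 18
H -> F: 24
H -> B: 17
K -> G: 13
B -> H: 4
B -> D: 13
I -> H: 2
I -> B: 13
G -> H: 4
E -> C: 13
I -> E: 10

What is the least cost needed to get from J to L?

43

Candidate routes:
J–K–G–L: 20+13+12 = 45
J–I–H–G–L: 14+2+15+12 = 43
Cheapest is J–I–H–G–L at 43.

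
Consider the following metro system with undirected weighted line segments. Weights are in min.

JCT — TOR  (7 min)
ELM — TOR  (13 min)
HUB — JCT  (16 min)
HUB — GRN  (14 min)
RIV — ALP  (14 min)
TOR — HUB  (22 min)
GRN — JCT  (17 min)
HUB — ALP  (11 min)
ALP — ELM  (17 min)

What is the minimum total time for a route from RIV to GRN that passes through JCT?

Best RIV to JCT: RIV–ALP–HUB–JCT costing 41
Best JCT to GRN: JCT–GRN costing 17
Total via JCT: 41 + 17 = 58 min.

58 min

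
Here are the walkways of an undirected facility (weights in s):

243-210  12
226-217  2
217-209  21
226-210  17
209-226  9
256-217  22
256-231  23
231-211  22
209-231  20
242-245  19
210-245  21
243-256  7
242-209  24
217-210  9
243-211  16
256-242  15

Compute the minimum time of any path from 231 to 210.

Enumerating some paths:
231–256–243–210: 23+7+12 = 42
231–209–226–217–210: 20+9+2+9 = 40
The minimum is 40 s via 231–209–226–217–210.

40 s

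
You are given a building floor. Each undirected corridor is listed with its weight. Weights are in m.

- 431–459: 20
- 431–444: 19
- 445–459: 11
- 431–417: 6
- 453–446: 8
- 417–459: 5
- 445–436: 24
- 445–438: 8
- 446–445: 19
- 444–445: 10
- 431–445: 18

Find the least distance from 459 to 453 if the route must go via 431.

Shortest 459→431: 459 → 417 → 431 = 11
Shortest 431→453: 431 → 445 → 446 → 453 = 45
Total via 431: 11 + 45 = 56 m.

56 m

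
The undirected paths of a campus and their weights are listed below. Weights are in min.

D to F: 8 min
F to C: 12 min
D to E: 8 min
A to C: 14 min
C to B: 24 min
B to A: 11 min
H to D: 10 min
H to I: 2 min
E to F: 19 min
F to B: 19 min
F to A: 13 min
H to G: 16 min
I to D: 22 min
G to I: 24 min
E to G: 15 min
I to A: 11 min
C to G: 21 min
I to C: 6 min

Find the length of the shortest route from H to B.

Candidate routes:
H–I–C–A–B: 2+6+14+11 = 33
H–I–C–B: 2+6+24 = 32
H–I–A–B: 2+11+11 = 24
H–D–F–B: 10+8+19 = 37
The minimum is 24 min via H–I–A–B.

24 min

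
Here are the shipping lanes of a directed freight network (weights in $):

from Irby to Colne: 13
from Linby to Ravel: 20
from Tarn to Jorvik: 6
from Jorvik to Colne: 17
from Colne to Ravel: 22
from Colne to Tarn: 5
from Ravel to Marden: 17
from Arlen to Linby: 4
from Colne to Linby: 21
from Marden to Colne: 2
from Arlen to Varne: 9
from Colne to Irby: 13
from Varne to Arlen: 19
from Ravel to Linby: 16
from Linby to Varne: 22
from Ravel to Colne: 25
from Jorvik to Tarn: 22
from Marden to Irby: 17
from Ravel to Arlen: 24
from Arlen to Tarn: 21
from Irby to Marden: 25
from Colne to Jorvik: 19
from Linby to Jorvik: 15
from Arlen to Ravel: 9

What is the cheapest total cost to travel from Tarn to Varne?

Settle nodes by increasing distance from Tarn:
Tarn: 0
Jorvik: 6  (via Tarn)
Colne: 23  (via Jorvik)
Irby: 36  (via Colne)
Linby: 44  (via Colne)
Ravel: 45  (via Colne)
Marden: 61  (via Irby)
Varne: 66  (via Linby)
Shortest route: Tarn–Jorvik–Colne–Linby–Varne = $66.

$66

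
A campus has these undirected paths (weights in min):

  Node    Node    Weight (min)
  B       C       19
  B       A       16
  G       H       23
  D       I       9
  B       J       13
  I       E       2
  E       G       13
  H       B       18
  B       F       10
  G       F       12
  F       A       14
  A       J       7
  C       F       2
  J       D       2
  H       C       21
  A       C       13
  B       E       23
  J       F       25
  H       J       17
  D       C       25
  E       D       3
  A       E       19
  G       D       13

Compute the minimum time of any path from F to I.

Settle nodes by increasing distance from F:
F: 0
C: 2  (via F)
B: 10  (via F)
G: 12  (via F)
A: 14  (via F)
J: 21  (via A)
D: 23  (via J)
H: 23  (via C)
E: 25  (via G)
I: 27  (via E)
Shortest route: F → G → E → I = 27 min.

27 min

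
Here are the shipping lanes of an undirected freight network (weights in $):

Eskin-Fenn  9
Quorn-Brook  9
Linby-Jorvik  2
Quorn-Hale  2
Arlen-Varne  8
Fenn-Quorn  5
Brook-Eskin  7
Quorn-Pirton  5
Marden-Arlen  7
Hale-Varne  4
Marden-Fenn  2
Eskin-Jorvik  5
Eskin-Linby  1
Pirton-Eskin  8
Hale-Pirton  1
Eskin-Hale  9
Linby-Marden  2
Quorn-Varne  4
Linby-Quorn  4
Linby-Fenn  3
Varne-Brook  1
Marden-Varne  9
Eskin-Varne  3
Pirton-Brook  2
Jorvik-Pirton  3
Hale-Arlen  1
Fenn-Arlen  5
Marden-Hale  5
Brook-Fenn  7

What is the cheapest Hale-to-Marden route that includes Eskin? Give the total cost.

Best Hale to Eskin: Hale–Varne–Eskin costing 7
Best Eskin to Marden: Eskin–Linby–Marden costing 3
Total via Eskin: 7 + 3 = $10.

$10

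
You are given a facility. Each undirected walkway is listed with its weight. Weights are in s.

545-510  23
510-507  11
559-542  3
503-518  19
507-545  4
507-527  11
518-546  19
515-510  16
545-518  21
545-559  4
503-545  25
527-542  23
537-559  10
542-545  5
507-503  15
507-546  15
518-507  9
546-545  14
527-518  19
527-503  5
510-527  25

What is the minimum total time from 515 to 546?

42 s

Enumerating some paths:
515 → 510 → 507 → 546: 16+11+15 = 42
515 → 510 → 507 → 545 → 546: 16+11+4+14 = 45
The minimum is 42 s via 515 → 510 → 507 → 546.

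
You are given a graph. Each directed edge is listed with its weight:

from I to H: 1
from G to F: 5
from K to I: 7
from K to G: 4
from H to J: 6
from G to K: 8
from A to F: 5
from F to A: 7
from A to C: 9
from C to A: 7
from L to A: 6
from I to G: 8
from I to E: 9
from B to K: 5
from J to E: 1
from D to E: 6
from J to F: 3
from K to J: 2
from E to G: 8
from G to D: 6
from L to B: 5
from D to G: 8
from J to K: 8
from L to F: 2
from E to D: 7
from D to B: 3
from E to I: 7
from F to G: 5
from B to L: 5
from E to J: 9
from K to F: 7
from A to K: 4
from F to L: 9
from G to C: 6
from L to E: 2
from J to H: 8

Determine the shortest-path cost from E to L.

Running Dijkstra from E:
E: 0
D: 7  (via E)
I: 7  (via E)
G: 8  (via E)
H: 8  (via I)
J: 9  (via E)
B: 10  (via D)
F: 12  (via J)
C: 14  (via G)
K: 15  (via B)
L: 15  (via B)
Shortest route: E → D → B → L = 15.

15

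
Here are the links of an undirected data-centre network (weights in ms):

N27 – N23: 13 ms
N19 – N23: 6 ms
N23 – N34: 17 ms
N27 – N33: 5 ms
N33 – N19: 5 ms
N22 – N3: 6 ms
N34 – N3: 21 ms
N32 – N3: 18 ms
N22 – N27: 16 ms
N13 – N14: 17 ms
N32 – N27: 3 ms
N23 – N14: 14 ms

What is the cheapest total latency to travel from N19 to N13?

37 ms

Enumerating some paths:
N19 → N23 → N14 → N13: 6+14+17 = 37
N19 → N33 → N27 → N23 → N14 → N13: 5+5+13+14+17 = 54
Cheapest is N19 → N23 → N14 → N13 at 37 ms.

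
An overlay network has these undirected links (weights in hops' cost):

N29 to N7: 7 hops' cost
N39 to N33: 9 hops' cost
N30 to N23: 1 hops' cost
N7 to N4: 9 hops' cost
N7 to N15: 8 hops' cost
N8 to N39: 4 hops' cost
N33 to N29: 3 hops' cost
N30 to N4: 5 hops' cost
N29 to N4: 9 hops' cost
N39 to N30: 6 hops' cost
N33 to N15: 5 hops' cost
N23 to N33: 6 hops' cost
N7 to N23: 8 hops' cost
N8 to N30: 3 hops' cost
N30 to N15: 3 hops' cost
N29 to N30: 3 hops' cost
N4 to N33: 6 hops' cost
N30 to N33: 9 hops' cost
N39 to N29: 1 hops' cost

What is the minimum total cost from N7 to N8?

12 hops' cost

Compare a few routes:
N7 - N29 - N39 - N8: 7+1+4 = 12
N7 - N29 - N30 - N8: 7+3+3 = 13
The minimum is 12 hops' cost via N7 - N29 - N39 - N8.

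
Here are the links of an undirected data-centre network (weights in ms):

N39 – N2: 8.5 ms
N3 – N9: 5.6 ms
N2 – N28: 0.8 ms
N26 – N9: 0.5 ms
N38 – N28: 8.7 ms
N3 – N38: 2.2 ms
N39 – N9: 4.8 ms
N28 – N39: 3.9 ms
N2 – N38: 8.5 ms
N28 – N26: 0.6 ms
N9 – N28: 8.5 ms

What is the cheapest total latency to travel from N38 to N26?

Enumerating some paths:
N38–N28–N26: 8.7+0.6 = 9.3
N38–N3–N9–N26: 2.2+5.6+0.5 = 8.3
Cheapest is N38–N3–N9–N26 at 8.3 ms.

8.3 ms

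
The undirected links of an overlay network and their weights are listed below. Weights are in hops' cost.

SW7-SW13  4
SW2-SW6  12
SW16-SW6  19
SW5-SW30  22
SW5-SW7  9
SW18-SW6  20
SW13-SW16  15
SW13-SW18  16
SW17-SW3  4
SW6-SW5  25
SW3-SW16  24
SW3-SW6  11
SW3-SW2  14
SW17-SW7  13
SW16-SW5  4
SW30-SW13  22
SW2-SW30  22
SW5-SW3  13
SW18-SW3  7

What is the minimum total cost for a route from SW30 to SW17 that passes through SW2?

40 hops' cost

Best SW30 to SW2: SW30–SW2 costing 22
Best SW2 to SW17: SW2–SW3–SW17 costing 18
Total via SW2: 22 + 18 = 40 hops' cost.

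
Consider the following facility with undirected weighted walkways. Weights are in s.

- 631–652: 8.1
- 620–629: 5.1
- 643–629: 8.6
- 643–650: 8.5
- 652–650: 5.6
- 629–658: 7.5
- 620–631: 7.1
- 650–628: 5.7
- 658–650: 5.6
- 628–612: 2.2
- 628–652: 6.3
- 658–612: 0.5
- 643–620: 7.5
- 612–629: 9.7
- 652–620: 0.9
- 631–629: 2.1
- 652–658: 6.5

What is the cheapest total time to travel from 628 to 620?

Candidate routes:
628 → 612 → 658 → 652 → 620: 2.2+0.5+6.5+0.9 = 10.1
628 → 612 → 658 → 650 → 652 → 620: 2.2+0.5+5.6+5.6+0.9 = 14.8
628 → 650 → 652 → 620: 5.7+5.6+0.9 = 12.2
628 → 652 → 620: 6.3+0.9 = 7.2
Cheapest is 628 → 652 → 620 at 7.2 s.

7.2 s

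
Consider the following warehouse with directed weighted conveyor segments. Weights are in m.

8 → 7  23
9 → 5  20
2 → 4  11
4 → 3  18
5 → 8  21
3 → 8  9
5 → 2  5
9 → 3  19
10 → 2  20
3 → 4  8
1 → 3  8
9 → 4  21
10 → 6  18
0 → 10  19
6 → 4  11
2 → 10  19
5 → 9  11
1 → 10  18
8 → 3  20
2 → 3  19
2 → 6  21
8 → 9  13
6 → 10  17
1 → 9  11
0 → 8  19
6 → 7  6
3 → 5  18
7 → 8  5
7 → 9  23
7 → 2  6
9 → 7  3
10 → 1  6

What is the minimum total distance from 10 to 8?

Running Dijkstra from 10:
10: 0
1: 6  (via 10)
3: 14  (via 1)
9: 17  (via 1)
6: 18  (via 10)
2: 20  (via 10)
7: 20  (via 9)
4: 22  (via 3)
8: 23  (via 3)
Shortest route: 10 → 1 → 3 → 8 = 23 m.

23 m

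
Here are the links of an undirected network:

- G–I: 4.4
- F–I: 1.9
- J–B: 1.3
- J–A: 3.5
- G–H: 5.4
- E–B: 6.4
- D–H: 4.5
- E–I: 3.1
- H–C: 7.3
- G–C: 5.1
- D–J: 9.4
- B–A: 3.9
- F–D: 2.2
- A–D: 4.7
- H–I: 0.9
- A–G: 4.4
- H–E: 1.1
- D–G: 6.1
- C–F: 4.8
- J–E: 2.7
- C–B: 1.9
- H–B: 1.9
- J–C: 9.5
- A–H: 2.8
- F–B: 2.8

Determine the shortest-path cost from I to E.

Candidate routes:
I - E: 3.1 = 3.1
I - H - E: 0.9+1.1 = 2
Cheapest is I - H - E at 2.

2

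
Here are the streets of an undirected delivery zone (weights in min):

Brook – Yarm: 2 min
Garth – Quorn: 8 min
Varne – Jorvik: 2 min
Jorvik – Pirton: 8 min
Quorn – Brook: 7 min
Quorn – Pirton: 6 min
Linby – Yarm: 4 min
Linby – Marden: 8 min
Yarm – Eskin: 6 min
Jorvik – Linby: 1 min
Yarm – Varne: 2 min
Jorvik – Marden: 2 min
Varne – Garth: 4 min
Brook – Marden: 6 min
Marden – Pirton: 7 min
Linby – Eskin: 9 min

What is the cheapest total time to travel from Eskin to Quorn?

15 min

Shortest distances from Eskin:
Eskin: 0
Yarm: 6  (via Eskin)
Varne: 8  (via Yarm)
Brook: 8  (via Yarm)
Linby: 9  (via Eskin)
Jorvik: 10  (via Varne)
Marden: 12  (via Jorvik)
Garth: 12  (via Varne)
Quorn: 15  (via Brook)
Shortest route: Eskin → Yarm → Brook → Quorn = 15 min.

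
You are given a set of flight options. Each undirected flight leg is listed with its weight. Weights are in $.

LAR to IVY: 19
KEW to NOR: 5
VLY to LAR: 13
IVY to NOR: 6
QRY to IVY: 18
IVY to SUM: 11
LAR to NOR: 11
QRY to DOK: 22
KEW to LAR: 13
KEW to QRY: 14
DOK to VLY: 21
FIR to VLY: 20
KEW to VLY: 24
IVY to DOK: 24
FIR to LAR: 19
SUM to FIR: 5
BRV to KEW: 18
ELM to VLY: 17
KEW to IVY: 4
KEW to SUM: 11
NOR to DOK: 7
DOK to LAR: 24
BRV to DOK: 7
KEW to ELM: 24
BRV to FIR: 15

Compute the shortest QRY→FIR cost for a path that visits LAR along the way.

$46

Best QRY to LAR: QRY → KEW → LAR costing 27
Shortest LAR→FIR: LAR → FIR = 19
Total via LAR: 27 + 19 = $46.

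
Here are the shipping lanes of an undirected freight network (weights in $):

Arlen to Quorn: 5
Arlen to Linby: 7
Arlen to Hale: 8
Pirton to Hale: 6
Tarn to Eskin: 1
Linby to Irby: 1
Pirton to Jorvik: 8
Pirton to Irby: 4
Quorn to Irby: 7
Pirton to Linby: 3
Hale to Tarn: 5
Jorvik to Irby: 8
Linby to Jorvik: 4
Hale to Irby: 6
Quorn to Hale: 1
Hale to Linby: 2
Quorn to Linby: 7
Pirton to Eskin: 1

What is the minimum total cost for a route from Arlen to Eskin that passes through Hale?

$12

Best Arlen to Hale: Arlen–Quorn–Hale costing 6
Best Hale to Eskin: Hale–Linby–Pirton–Eskin costing 6
Total via Hale: 6 + 6 = $12.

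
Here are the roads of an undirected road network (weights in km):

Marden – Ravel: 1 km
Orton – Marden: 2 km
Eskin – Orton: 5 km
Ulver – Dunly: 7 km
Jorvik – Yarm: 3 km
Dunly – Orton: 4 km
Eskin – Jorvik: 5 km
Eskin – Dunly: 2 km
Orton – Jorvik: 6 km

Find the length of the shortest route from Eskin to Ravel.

Compare a few routes:
Eskin - Orton - Marden - Ravel: 5+2+1 = 8
Eskin - Dunly - Orton - Marden - Ravel: 2+4+2+1 = 9
Eskin - Jorvik - Orton - Marden - Ravel: 5+6+2+1 = 14
Cheapest is Eskin - Orton - Marden - Ravel at 8 km.

8 km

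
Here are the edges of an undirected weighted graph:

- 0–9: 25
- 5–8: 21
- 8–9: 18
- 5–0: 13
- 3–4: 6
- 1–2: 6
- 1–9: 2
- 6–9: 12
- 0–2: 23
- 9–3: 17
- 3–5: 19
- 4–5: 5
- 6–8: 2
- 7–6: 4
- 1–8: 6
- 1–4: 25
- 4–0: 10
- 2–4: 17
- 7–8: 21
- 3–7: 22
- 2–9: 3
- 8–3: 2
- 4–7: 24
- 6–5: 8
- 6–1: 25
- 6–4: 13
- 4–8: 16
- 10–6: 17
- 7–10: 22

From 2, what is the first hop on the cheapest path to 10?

Candidate routes:
2 - 1 - 9 - 6 - 10: 6+2+12+17 = 37
2 - 1 - 8 - 6 - 10: 6+6+2+17 = 31
2 - 9 - 6 - 10: 3+12+17 = 32
2 - 9 - 1 - 8 - 6 - 10: 3+2+6+2+17 = 30
The minimum is 30 via 2 - 9 - 1 - 8 - 6 - 10.
So from 2 the first move is to 9.

9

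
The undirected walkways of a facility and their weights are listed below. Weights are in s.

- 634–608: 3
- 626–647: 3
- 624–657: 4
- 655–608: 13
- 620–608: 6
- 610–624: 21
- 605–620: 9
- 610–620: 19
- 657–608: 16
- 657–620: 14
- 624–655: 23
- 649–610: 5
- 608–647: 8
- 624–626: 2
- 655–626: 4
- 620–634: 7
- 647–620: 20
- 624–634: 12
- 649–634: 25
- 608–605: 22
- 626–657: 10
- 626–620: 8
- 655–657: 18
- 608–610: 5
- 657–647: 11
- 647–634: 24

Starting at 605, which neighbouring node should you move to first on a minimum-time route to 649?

620

Candidate routes:
605–608–610–649: 22+5+5 = 32
605–620–634–608–610–649: 9+7+3+5+5 = 29
605–620–608–610–649: 9+6+5+5 = 25
Cheapest is 605–620–608–610–649 at 25 s.
So from 605 the first move is to 620.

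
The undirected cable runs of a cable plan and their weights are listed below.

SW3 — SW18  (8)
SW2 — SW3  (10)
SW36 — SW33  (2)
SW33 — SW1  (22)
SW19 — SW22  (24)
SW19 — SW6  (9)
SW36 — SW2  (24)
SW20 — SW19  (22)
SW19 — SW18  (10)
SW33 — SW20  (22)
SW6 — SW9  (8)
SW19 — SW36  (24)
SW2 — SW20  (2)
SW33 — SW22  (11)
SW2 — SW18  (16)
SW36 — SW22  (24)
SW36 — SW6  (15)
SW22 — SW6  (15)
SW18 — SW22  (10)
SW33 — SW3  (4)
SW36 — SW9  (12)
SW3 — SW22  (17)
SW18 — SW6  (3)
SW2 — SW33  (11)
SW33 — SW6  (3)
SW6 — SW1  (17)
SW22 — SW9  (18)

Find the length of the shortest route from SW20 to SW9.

24

Enumerating some paths:
SW20 → SW2 → SW3 → SW33 → SW6 → SW9: 2+10+4+3+8 = 27
SW20 → SW2 → SW33 → SW36 → SW9: 2+11+2+12 = 27
SW20 → SW2 → SW18 → SW6 → SW9: 2+16+3+8 = 29
SW20 → SW2 → SW33 → SW6 → SW9: 2+11+3+8 = 24
The minimum is 24 via SW20 → SW2 → SW33 → SW6 → SW9.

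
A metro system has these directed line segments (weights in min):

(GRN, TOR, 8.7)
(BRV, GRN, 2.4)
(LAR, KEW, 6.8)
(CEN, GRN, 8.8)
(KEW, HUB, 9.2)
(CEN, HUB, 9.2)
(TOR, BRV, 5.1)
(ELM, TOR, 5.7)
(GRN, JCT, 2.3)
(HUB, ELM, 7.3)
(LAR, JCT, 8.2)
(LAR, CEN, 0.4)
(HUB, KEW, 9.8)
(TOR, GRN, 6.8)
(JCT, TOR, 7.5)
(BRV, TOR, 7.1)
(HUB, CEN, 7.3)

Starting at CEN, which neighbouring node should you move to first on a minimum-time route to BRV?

GRN

Compare a few routes:
CEN → HUB → ELM → TOR → BRV: 9.2+7.3+5.7+5.1 = 27.3
CEN → GRN → TOR → BRV: 8.8+8.7+5.1 = 22.6
CEN → GRN → JCT → TOR → BRV: 8.8+2.3+7.5+5.1 = 23.7
The minimum is 22.6 min via CEN → GRN → TOR → BRV.
So from CEN the first move is to GRN.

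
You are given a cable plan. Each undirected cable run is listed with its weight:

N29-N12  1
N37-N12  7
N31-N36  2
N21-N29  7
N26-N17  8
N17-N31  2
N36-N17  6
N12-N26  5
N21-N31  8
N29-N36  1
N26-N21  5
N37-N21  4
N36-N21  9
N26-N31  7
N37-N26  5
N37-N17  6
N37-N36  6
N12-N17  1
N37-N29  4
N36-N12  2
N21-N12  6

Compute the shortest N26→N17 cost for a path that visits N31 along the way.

9

Best N26 to N31: N26–N31 costing 7
Shortest N31→N17: N31–N17 = 2
Total via N31: 7 + 2 = 9.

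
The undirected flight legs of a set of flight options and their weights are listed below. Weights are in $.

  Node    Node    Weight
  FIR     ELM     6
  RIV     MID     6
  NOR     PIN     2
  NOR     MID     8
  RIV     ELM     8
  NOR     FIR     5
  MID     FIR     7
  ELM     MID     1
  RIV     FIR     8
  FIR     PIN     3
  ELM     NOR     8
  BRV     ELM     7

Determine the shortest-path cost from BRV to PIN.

$16

Settle nodes by increasing distance from BRV:
BRV: 0
ELM: 7  (via BRV)
MID: 8  (via ELM)
FIR: 13  (via ELM)
RIV: 14  (via MID)
NOR: 15  (via ELM)
PIN: 16  (via FIR)
Shortest route: BRV → ELM → FIR → PIN = $16.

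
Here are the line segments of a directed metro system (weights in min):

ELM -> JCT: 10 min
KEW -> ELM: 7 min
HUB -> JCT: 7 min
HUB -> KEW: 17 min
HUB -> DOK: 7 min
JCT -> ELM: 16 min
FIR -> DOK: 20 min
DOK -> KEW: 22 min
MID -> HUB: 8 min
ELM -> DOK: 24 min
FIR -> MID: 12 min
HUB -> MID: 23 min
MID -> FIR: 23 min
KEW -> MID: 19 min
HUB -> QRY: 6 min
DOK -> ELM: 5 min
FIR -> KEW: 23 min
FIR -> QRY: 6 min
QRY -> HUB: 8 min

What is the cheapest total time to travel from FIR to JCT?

21 min

Settle nodes by increasing distance from FIR:
FIR: 0
QRY: 6  (via FIR)
MID: 12  (via FIR)
HUB: 14  (via QRY)
DOK: 20  (via FIR)
JCT: 21  (via HUB)
Shortest route: FIR → QRY → HUB → JCT = 21 min.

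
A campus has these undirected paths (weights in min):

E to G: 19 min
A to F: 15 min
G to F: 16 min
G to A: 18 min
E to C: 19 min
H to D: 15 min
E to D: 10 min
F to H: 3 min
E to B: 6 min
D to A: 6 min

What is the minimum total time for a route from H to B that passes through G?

44 min

Best H to G: H–F–G costing 19
Shortest G→B: G–E–B = 25
Total via G: 19 + 25 = 44 min.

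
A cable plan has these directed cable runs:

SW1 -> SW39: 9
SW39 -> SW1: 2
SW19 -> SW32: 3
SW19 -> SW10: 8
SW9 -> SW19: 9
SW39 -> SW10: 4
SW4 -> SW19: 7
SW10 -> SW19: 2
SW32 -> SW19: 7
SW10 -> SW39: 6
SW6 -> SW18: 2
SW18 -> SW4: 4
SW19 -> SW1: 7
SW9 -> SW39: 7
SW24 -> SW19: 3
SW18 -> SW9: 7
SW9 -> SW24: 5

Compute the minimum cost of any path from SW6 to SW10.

Candidate routes:
SW6 → SW18 → SW9 → SW24 → SW19 → SW10: 2+7+5+3+8 = 25
SW6 → SW18 → SW4 → SW19 → SW10: 2+4+7+8 = 21
SW6 → SW18 → SW9 → SW39 → SW10: 2+7+7+4 = 20
The minimum is 20 via SW6 → SW18 → SW9 → SW39 → SW10.

20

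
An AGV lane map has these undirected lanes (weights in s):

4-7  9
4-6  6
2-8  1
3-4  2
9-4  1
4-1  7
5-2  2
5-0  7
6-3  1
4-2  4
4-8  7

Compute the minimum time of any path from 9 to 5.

7 s

Enumerating some paths:
9 - 4 - 8 - 2 - 5: 1+7+1+2 = 11
9 - 4 - 2 - 5: 1+4+2 = 7
The minimum is 7 s via 9 - 4 - 2 - 5.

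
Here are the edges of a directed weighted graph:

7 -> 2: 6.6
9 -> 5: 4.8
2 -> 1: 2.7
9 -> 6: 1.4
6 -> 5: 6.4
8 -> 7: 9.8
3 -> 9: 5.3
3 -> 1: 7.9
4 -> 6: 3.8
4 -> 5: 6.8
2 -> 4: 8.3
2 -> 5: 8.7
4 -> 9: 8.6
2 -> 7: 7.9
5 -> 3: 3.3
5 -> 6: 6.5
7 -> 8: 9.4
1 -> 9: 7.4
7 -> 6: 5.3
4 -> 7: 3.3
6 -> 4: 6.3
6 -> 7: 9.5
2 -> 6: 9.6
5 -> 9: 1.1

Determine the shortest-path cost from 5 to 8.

Compare a few routes:
5 → 9 → 6 → 4 → 7 → 8: 1.1+1.4+6.3+3.3+9.4 = 21.5
5 → 9 → 6 → 7 → 8: 1.1+1.4+9.5+9.4 = 21.4
5 → 6 → 7 → 8: 6.5+9.5+9.4 = 25.4
Cheapest is 5 → 9 → 6 → 7 → 8 at 21.4.

21.4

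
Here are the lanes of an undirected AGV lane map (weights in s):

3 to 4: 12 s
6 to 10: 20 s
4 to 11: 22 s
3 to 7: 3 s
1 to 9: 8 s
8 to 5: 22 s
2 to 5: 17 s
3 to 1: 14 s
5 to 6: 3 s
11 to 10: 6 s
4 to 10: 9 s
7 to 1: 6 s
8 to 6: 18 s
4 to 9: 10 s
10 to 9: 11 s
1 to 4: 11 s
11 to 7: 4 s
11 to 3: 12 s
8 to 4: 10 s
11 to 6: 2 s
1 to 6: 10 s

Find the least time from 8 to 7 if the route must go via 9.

34 s

Shortest 8→9: 8 → 4 → 9 = 20
Shortest 9→7: 9 → 1 → 7 = 14
Total via 9: 20 + 14 = 34 s.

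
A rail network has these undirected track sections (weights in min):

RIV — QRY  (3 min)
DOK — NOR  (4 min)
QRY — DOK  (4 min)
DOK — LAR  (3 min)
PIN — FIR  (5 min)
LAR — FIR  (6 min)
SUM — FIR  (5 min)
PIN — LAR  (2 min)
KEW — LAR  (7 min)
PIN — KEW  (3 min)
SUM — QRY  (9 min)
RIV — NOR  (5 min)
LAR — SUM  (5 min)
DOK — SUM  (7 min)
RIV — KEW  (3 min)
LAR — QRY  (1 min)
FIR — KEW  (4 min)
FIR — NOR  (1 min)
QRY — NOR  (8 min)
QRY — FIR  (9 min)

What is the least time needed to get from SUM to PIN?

7 min

Running Dijkstra from SUM:
SUM: 0
LAR: 5  (via SUM)
FIR: 5  (via SUM)
NOR: 6  (via FIR)
QRY: 6  (via LAR)
DOK: 7  (via SUM)
PIN: 7  (via LAR)
Shortest route: SUM → LAR → PIN = 7 min.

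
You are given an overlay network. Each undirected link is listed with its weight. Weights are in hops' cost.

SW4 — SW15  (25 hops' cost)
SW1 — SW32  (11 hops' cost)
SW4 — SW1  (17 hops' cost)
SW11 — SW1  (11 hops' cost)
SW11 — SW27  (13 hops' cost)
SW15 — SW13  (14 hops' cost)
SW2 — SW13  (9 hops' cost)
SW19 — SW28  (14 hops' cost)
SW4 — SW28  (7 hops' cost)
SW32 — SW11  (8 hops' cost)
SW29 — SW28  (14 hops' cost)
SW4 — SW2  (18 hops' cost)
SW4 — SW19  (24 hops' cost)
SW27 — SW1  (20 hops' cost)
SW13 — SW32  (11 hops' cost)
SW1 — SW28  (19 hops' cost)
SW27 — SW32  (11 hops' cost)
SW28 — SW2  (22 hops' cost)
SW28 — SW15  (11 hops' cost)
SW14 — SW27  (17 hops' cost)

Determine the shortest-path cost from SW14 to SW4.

54 hops' cost

Running Dijkstra from SW14:
SW14: 0
SW27: 17  (via SW14)
SW32: 28  (via SW27)
SW11: 30  (via SW27)
SW1: 37  (via SW27)
SW13: 39  (via SW32)
SW2: 48  (via SW13)
SW15: 53  (via SW13)
SW4: 54  (via SW1)
Shortest route: SW14–SW27–SW1–SW4 = 54 hops' cost.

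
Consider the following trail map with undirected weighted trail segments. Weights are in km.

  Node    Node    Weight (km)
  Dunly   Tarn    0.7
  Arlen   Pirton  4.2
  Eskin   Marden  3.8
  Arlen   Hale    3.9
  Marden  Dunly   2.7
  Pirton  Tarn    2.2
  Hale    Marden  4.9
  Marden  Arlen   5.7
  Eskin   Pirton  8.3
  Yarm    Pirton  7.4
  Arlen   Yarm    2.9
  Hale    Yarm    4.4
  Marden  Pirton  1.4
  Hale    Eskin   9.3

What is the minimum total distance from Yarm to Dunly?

Running Dijkstra from Yarm:
Yarm: 0
Arlen: 2.9  (via Yarm)
Hale: 4.4  (via Yarm)
Pirton: 7.1  (via Arlen)
Marden: 8.5  (via Pirton)
Tarn: 9.3  (via Pirton)
Dunly: 10  (via Tarn)
Shortest route: Yarm–Arlen–Pirton–Tarn–Dunly = 10 km.

10 km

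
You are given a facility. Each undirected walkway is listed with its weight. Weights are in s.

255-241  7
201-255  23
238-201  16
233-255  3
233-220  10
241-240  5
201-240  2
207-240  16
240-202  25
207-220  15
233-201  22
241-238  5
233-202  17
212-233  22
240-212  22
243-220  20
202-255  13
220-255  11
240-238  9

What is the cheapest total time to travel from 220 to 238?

23 s

Shortest distances from 220:
220: 0
233: 10  (via 220)
255: 11  (via 220)
207: 15  (via 220)
241: 18  (via 255)
243: 20  (via 220)
240: 23  (via 241)
238: 23  (via 241)
Shortest route: 220–255–241–238 = 23 s.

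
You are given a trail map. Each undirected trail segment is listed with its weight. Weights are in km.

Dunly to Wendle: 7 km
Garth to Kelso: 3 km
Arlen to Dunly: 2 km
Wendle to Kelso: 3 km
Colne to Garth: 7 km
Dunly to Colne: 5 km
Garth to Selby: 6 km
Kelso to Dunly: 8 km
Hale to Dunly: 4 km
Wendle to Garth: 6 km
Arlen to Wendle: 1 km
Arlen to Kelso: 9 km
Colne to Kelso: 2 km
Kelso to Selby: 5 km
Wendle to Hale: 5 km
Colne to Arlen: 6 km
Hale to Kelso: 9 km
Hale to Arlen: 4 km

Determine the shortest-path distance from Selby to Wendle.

8 km

Compare a few routes:
Selby–Garth–Kelso–Wendle: 6+3+3 = 12
Selby–Garth–Wendle: 6+6 = 12
Selby–Kelso–Wendle: 5+3 = 8
The minimum is 8 km via Selby–Kelso–Wendle.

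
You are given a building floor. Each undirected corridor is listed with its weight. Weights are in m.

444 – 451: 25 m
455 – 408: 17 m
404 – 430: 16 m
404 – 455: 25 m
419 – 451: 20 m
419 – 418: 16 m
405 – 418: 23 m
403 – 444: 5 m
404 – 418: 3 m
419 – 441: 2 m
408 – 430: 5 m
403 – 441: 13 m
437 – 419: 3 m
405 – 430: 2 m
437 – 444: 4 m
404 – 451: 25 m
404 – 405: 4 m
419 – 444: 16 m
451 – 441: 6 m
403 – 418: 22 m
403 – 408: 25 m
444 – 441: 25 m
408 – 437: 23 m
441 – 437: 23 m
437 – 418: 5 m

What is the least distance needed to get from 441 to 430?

Enumerating some paths:
441 → 419 → 418 → 404 → 405 → 430: 2+16+3+4+2 = 27
441 → 419 → 437 → 418 → 404 → 405 → 430: 2+3+5+3+4+2 = 19
The minimum is 19 m via 441 → 419 → 437 → 418 → 404 → 405 → 430.

19 m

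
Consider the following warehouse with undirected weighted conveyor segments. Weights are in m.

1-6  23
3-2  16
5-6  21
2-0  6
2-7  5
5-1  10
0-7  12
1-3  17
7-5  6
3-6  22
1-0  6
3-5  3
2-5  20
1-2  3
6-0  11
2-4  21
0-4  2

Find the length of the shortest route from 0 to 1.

Compare a few routes:
0 → 2 → 1: 6+3 = 9
0 → 1: 6 = 6
The minimum is 6 m via 0 → 1.

6 m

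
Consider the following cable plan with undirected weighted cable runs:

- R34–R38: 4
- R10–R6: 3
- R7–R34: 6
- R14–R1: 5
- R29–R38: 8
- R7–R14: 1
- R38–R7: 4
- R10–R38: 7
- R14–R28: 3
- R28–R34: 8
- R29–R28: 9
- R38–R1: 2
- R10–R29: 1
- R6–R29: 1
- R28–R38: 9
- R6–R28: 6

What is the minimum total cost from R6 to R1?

11

Shortest distances from R6:
R6: 0
R29: 1  (via R6)
R10: 2  (via R29)
R28: 6  (via R6)
R14: 9  (via R28)
R38: 9  (via R29)
R7: 10  (via R14)
R1: 11  (via R38)
Shortest route: R6 → R29 → R38 → R1 = 11.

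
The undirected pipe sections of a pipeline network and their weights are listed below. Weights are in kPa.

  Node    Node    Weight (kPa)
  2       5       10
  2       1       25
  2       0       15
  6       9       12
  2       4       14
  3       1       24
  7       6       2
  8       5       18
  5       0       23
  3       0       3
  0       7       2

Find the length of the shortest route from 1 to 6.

31 kPa

Candidate routes:
1–2–0–7–6: 25+15+2+2 = 44
1–3–0–7–6: 24+3+2+2 = 31
The minimum is 31 kPa via 1–3–0–7–6.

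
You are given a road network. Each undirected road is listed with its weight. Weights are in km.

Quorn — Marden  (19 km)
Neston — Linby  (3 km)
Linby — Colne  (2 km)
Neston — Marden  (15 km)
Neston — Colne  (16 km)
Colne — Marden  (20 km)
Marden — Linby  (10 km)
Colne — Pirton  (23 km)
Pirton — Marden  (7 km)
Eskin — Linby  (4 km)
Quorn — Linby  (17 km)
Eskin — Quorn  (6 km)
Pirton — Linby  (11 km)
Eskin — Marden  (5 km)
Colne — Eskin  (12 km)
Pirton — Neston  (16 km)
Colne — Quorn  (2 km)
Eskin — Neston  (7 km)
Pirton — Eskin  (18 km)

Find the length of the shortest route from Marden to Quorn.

11 km

Candidate routes:
Marden–Eskin–Linby–Colne–Quorn: 5+4+2+2 = 13
Marden–Quorn: 19 = 19
Marden–Eskin–Quorn: 5+6 = 11
Marden–Linby–Colne–Quorn: 10+2+2 = 14
Cheapest is Marden–Eskin–Quorn at 11 km.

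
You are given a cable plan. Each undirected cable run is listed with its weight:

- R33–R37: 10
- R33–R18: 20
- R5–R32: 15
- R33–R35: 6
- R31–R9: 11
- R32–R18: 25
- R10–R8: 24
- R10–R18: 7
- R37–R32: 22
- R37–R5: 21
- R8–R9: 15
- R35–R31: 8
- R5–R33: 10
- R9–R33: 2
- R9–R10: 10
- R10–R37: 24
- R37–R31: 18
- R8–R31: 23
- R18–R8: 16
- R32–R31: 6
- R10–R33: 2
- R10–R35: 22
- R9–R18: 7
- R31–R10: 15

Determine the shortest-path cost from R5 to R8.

Shortest distances from R5:
R5: 0
R33: 10  (via R5)
R9: 12  (via R33)
R10: 12  (via R33)
R32: 15  (via R5)
R35: 16  (via R33)
R18: 19  (via R9)
R37: 20  (via R33)
R31: 21  (via R32)
R8: 27  (via R9)
Shortest route: R5–R33–R9–R8 = 27.

27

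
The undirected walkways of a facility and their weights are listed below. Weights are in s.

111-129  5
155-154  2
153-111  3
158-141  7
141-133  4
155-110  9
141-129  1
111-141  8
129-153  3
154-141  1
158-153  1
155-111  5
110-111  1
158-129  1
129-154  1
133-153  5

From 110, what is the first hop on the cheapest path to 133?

Candidate routes:
110 - 111 - 153 - 133: 1+3+5 = 9
110 - 111 - 153 - 129 - 141 - 133: 1+3+3+1+4 = 12
110 - 111 - 129 - 141 - 133: 1+5+1+4 = 11
110 - 111 - 153 - 158 - 129 - 141 - 133: 1+3+1+1+1+4 = 11
Cheapest is 110 - 111 - 153 - 133 at 9 s.
So from 110 the first move is to 111.

111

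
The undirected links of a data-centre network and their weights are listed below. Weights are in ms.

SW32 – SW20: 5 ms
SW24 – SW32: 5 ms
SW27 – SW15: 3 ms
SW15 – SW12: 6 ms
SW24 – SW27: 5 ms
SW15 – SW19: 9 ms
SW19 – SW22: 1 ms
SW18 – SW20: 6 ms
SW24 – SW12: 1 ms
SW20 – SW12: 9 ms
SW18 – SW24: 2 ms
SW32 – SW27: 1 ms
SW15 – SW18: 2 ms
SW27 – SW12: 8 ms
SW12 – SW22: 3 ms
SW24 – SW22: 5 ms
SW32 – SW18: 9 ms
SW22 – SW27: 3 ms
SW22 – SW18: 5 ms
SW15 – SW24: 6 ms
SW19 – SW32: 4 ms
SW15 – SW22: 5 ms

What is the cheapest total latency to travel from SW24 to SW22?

4 ms

Settle nodes by increasing distance from SW24:
SW24: 0
SW12: 1  (via SW24)
SW18: 2  (via SW24)
SW15: 4  (via SW18)
SW22: 4  (via SW12)
Shortest route: SW24 → SW12 → SW22 = 4 ms.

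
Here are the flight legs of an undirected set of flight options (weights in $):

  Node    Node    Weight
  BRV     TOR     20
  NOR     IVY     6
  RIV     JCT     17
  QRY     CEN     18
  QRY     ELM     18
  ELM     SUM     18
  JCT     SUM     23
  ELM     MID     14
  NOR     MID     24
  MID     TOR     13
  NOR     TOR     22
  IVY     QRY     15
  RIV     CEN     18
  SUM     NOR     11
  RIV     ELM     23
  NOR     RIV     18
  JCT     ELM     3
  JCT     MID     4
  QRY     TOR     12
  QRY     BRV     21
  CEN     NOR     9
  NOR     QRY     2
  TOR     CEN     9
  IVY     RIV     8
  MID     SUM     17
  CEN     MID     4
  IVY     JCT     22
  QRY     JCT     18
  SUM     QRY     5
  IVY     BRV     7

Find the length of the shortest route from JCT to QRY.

Running Dijkstra from JCT:
JCT: 0
ELM: 3  (via JCT)
MID: 4  (via JCT)
CEN: 8  (via MID)
RIV: 17  (via JCT)
TOR: 17  (via MID)
NOR: 17  (via CEN)
QRY: 18  (via JCT)
Shortest route: JCT → QRY = $18.

$18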